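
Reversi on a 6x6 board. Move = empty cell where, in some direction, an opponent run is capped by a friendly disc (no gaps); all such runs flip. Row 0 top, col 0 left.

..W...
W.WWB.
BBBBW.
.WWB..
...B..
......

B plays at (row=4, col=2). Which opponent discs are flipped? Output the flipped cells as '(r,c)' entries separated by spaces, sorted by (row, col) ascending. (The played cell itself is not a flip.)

Dir NW: opp run (3,1) capped by B -> flip
Dir N: opp run (3,2) capped by B -> flip
Dir NE: first cell 'B' (not opp) -> no flip
Dir W: first cell '.' (not opp) -> no flip
Dir E: first cell 'B' (not opp) -> no flip
Dir SW: first cell '.' (not opp) -> no flip
Dir S: first cell '.' (not opp) -> no flip
Dir SE: first cell '.' (not opp) -> no flip

Answer: (3,1) (3,2)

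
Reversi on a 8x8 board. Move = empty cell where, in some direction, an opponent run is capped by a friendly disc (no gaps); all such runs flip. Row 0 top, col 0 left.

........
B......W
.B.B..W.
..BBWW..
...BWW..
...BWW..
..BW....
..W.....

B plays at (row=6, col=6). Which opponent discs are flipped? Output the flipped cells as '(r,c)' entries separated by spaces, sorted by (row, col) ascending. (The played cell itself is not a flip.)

Answer: (4,4) (5,5)

Derivation:
Dir NW: opp run (5,5) (4,4) capped by B -> flip
Dir N: first cell '.' (not opp) -> no flip
Dir NE: first cell '.' (not opp) -> no flip
Dir W: first cell '.' (not opp) -> no flip
Dir E: first cell '.' (not opp) -> no flip
Dir SW: first cell '.' (not opp) -> no flip
Dir S: first cell '.' (not opp) -> no flip
Dir SE: first cell '.' (not opp) -> no flip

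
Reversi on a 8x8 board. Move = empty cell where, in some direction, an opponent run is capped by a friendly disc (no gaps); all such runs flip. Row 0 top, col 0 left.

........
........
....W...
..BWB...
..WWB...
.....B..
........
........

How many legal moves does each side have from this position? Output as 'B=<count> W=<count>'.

Answer: B=5 W=8

Derivation:
-- B to move --
(1,3): no bracket -> illegal
(1,4): flips 1 -> legal
(1,5): no bracket -> illegal
(2,2): flips 1 -> legal
(2,3): no bracket -> illegal
(2,5): no bracket -> illegal
(3,1): no bracket -> illegal
(3,5): no bracket -> illegal
(4,1): flips 2 -> legal
(5,1): no bracket -> illegal
(5,2): flips 2 -> legal
(5,3): no bracket -> illegal
(5,4): flips 1 -> legal
B mobility = 5
-- W to move --
(2,1): flips 1 -> legal
(2,2): flips 1 -> legal
(2,3): no bracket -> illegal
(2,5): flips 1 -> legal
(3,1): flips 1 -> legal
(3,5): flips 1 -> legal
(4,1): no bracket -> illegal
(4,5): flips 1 -> legal
(4,6): no bracket -> illegal
(5,3): no bracket -> illegal
(5,4): flips 2 -> legal
(5,6): no bracket -> illegal
(6,4): no bracket -> illegal
(6,5): no bracket -> illegal
(6,6): flips 2 -> legal
W mobility = 8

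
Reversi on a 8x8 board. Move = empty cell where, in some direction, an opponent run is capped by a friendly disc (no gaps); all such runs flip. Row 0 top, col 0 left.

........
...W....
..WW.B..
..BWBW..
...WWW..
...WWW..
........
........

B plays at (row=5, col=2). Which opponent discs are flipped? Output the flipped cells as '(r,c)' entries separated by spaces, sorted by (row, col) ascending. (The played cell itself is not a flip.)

Dir NW: first cell '.' (not opp) -> no flip
Dir N: first cell '.' (not opp) -> no flip
Dir NE: opp run (4,3) capped by B -> flip
Dir W: first cell '.' (not opp) -> no flip
Dir E: opp run (5,3) (5,4) (5,5), next='.' -> no flip
Dir SW: first cell '.' (not opp) -> no flip
Dir S: first cell '.' (not opp) -> no flip
Dir SE: first cell '.' (not opp) -> no flip

Answer: (4,3)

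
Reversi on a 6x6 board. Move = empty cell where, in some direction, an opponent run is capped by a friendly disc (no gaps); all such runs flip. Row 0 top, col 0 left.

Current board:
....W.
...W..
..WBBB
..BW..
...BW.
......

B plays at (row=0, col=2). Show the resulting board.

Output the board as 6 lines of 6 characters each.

Place B at (0,2); scan 8 dirs for brackets.
Dir NW: edge -> no flip
Dir N: edge -> no flip
Dir NE: edge -> no flip
Dir W: first cell '.' (not opp) -> no flip
Dir E: first cell '.' (not opp) -> no flip
Dir SW: first cell '.' (not opp) -> no flip
Dir S: first cell '.' (not opp) -> no flip
Dir SE: opp run (1,3) capped by B -> flip
All flips: (1,3)

Answer: ..B.W.
...B..
..WBBB
..BW..
...BW.
......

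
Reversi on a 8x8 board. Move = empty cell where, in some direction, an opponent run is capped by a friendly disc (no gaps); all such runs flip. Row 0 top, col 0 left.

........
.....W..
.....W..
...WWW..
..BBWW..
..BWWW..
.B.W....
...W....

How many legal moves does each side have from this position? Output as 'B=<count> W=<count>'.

Answer: B=8 W=5

Derivation:
-- B to move --
(0,4): no bracket -> illegal
(0,5): no bracket -> illegal
(0,6): no bracket -> illegal
(1,4): no bracket -> illegal
(1,6): flips 2 -> legal
(2,2): no bracket -> illegal
(2,3): flips 1 -> legal
(2,4): flips 1 -> legal
(2,6): no bracket -> illegal
(3,2): no bracket -> illegal
(3,6): no bracket -> illegal
(4,6): flips 2 -> legal
(5,6): flips 3 -> legal
(6,2): no bracket -> illegal
(6,4): flips 1 -> legal
(6,5): flips 1 -> legal
(6,6): no bracket -> illegal
(7,2): no bracket -> illegal
(7,4): flips 1 -> legal
B mobility = 8
-- W to move --
(3,1): flips 1 -> legal
(3,2): flips 1 -> legal
(4,1): flips 3 -> legal
(5,0): no bracket -> illegal
(5,1): flips 2 -> legal
(6,0): no bracket -> illegal
(6,2): no bracket -> illegal
(7,0): flips 3 -> legal
(7,1): no bracket -> illegal
(7,2): no bracket -> illegal
W mobility = 5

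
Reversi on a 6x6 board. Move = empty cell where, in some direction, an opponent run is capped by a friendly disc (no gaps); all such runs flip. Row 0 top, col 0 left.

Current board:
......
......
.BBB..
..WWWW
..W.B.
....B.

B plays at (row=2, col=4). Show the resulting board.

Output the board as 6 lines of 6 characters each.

Answer: ......
......
.BBBB.
..WWBW
..W.B.
....B.

Derivation:
Place B at (2,4); scan 8 dirs for brackets.
Dir NW: first cell '.' (not opp) -> no flip
Dir N: first cell '.' (not opp) -> no flip
Dir NE: first cell '.' (not opp) -> no flip
Dir W: first cell 'B' (not opp) -> no flip
Dir E: first cell '.' (not opp) -> no flip
Dir SW: opp run (3,3) (4,2), next='.' -> no flip
Dir S: opp run (3,4) capped by B -> flip
Dir SE: opp run (3,5), next=edge -> no flip
All flips: (3,4)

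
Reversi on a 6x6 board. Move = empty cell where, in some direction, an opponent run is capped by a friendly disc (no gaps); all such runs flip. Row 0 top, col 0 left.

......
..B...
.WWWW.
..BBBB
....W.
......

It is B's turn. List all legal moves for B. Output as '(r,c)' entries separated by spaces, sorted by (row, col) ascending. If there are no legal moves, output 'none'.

Answer: (1,0) (1,1) (1,3) (1,4) (1,5) (3,0) (5,3) (5,4) (5,5)

Derivation:
(1,0): flips 1 -> legal
(1,1): flips 1 -> legal
(1,3): flips 2 -> legal
(1,4): flips 2 -> legal
(1,5): flips 1 -> legal
(2,0): no bracket -> illegal
(2,5): no bracket -> illegal
(3,0): flips 1 -> legal
(3,1): no bracket -> illegal
(4,3): no bracket -> illegal
(4,5): no bracket -> illegal
(5,3): flips 1 -> legal
(5,4): flips 1 -> legal
(5,5): flips 1 -> legal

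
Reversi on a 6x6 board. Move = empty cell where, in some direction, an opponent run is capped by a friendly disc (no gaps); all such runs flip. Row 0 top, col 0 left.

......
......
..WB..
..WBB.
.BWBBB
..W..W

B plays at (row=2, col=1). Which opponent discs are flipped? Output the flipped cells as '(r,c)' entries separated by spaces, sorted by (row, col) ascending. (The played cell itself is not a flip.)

Dir NW: first cell '.' (not opp) -> no flip
Dir N: first cell '.' (not opp) -> no flip
Dir NE: first cell '.' (not opp) -> no flip
Dir W: first cell '.' (not opp) -> no flip
Dir E: opp run (2,2) capped by B -> flip
Dir SW: first cell '.' (not opp) -> no flip
Dir S: first cell '.' (not opp) -> no flip
Dir SE: opp run (3,2) capped by B -> flip

Answer: (2,2) (3,2)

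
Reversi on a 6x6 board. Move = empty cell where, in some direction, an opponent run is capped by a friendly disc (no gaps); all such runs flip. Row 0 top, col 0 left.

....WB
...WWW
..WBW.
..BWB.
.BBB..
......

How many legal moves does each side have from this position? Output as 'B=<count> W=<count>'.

-- B to move --
(0,2): no bracket -> illegal
(0,3): flips 2 -> legal
(1,1): no bracket -> illegal
(1,2): flips 1 -> legal
(2,1): flips 1 -> legal
(2,5): flips 2 -> legal
(3,1): no bracket -> illegal
(3,5): no bracket -> illegal
(4,4): no bracket -> illegal
B mobility = 4
-- W to move --
(1,2): no bracket -> illegal
(2,1): no bracket -> illegal
(2,5): no bracket -> illegal
(3,0): no bracket -> illegal
(3,1): flips 1 -> legal
(3,5): flips 1 -> legal
(4,0): no bracket -> illegal
(4,4): flips 1 -> legal
(4,5): no bracket -> illegal
(5,0): flips 3 -> legal
(5,1): flips 1 -> legal
(5,2): flips 2 -> legal
(5,3): flips 1 -> legal
(5,4): no bracket -> illegal
W mobility = 7

Answer: B=4 W=7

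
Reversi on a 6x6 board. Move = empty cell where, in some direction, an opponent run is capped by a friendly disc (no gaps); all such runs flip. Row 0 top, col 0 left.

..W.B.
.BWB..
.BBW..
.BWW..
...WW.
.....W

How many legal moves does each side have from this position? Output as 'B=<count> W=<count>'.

Answer: B=6 W=7

Derivation:
-- B to move --
(0,1): no bracket -> illegal
(0,3): flips 1 -> legal
(1,4): no bracket -> illegal
(2,4): flips 1 -> legal
(3,4): flips 2 -> legal
(3,5): no bracket -> illegal
(4,1): no bracket -> illegal
(4,2): flips 1 -> legal
(4,5): no bracket -> illegal
(5,2): no bracket -> illegal
(5,3): flips 3 -> legal
(5,4): flips 2 -> legal
B mobility = 6
-- W to move --
(0,0): flips 2 -> legal
(0,1): no bracket -> illegal
(0,3): flips 1 -> legal
(0,5): no bracket -> illegal
(1,0): flips 2 -> legal
(1,4): flips 1 -> legal
(1,5): no bracket -> illegal
(2,0): flips 3 -> legal
(2,4): flips 1 -> legal
(3,0): flips 2 -> legal
(4,0): no bracket -> illegal
(4,1): no bracket -> illegal
(4,2): no bracket -> illegal
W mobility = 7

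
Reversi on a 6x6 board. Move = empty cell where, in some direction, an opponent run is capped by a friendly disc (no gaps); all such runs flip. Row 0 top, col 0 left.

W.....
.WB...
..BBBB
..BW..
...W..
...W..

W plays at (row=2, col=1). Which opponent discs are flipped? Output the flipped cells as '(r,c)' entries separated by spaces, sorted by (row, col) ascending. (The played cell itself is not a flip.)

Answer: (3,2)

Derivation:
Dir NW: first cell '.' (not opp) -> no flip
Dir N: first cell 'W' (not opp) -> no flip
Dir NE: opp run (1,2), next='.' -> no flip
Dir W: first cell '.' (not opp) -> no flip
Dir E: opp run (2,2) (2,3) (2,4) (2,5), next=edge -> no flip
Dir SW: first cell '.' (not opp) -> no flip
Dir S: first cell '.' (not opp) -> no flip
Dir SE: opp run (3,2) capped by W -> flip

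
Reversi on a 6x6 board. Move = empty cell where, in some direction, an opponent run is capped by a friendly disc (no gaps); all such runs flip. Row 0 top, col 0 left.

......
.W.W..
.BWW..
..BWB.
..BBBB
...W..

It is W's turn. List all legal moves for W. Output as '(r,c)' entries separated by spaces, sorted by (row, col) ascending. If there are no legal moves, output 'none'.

Answer: (2,0) (3,1) (3,5) (4,1) (5,1) (5,2) (5,5)

Derivation:
(1,0): no bracket -> illegal
(1,2): no bracket -> illegal
(2,0): flips 1 -> legal
(2,4): no bracket -> illegal
(2,5): no bracket -> illegal
(3,0): no bracket -> illegal
(3,1): flips 3 -> legal
(3,5): flips 2 -> legal
(4,1): flips 1 -> legal
(5,1): flips 1 -> legal
(5,2): flips 2 -> legal
(5,4): no bracket -> illegal
(5,5): flips 1 -> legal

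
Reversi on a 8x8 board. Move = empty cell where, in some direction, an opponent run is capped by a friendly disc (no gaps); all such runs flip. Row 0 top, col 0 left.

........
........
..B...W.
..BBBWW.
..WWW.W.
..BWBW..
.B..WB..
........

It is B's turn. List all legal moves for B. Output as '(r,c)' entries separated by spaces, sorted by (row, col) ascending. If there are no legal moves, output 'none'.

(1,5): no bracket -> illegal
(1,6): no bracket -> illegal
(1,7): no bracket -> illegal
(2,4): no bracket -> illegal
(2,5): no bracket -> illegal
(2,7): no bracket -> illegal
(3,1): no bracket -> illegal
(3,7): flips 2 -> legal
(4,1): no bracket -> illegal
(4,5): flips 1 -> legal
(4,7): no bracket -> illegal
(5,1): flips 1 -> legal
(5,6): flips 1 -> legal
(5,7): no bracket -> illegal
(6,2): no bracket -> illegal
(6,3): flips 3 -> legal
(6,6): flips 2 -> legal
(7,3): no bracket -> illegal
(7,4): flips 1 -> legal
(7,5): no bracket -> illegal

Answer: (3,7) (4,5) (5,1) (5,6) (6,3) (6,6) (7,4)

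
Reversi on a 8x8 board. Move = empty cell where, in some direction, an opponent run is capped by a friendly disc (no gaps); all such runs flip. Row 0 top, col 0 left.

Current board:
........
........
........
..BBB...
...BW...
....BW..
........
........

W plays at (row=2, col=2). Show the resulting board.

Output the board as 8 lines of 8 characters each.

Place W at (2,2); scan 8 dirs for brackets.
Dir NW: first cell '.' (not opp) -> no flip
Dir N: first cell '.' (not opp) -> no flip
Dir NE: first cell '.' (not opp) -> no flip
Dir W: first cell '.' (not opp) -> no flip
Dir E: first cell '.' (not opp) -> no flip
Dir SW: first cell '.' (not opp) -> no flip
Dir S: opp run (3,2), next='.' -> no flip
Dir SE: opp run (3,3) capped by W -> flip
All flips: (3,3)

Answer: ........
........
..W.....
..BWB...
...BW...
....BW..
........
........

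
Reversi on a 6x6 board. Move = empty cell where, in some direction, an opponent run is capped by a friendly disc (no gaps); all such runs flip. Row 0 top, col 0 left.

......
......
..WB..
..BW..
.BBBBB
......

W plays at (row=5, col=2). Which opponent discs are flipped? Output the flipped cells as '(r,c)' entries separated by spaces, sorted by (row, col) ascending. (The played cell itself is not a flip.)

Dir NW: opp run (4,1), next='.' -> no flip
Dir N: opp run (4,2) (3,2) capped by W -> flip
Dir NE: opp run (4,3), next='.' -> no flip
Dir W: first cell '.' (not opp) -> no flip
Dir E: first cell '.' (not opp) -> no flip
Dir SW: edge -> no flip
Dir S: edge -> no flip
Dir SE: edge -> no flip

Answer: (3,2) (4,2)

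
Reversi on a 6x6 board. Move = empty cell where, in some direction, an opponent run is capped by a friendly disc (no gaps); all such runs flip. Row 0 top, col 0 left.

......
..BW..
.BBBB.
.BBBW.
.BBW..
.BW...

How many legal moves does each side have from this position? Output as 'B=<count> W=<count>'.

-- B to move --
(0,2): flips 1 -> legal
(0,3): flips 1 -> legal
(0,4): flips 1 -> legal
(1,4): flips 1 -> legal
(2,5): no bracket -> illegal
(3,5): flips 1 -> legal
(4,4): flips 2 -> legal
(4,5): flips 1 -> legal
(5,3): flips 2 -> legal
(5,4): flips 1 -> legal
B mobility = 9
-- W to move --
(0,1): flips 2 -> legal
(0,2): flips 4 -> legal
(0,3): no bracket -> illegal
(1,0): flips 2 -> legal
(1,1): flips 1 -> legal
(1,4): flips 1 -> legal
(1,5): no bracket -> illegal
(2,0): no bracket -> illegal
(2,5): no bracket -> illegal
(3,0): flips 4 -> legal
(3,5): flips 1 -> legal
(4,0): flips 4 -> legal
(4,4): no bracket -> illegal
(5,0): flips 1 -> legal
(5,3): no bracket -> illegal
W mobility = 9

Answer: B=9 W=9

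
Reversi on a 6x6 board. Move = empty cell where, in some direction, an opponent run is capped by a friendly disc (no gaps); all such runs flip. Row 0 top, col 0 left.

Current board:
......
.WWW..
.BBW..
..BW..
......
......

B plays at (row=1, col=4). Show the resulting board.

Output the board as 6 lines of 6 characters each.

Place B at (1,4); scan 8 dirs for brackets.
Dir NW: first cell '.' (not opp) -> no flip
Dir N: first cell '.' (not opp) -> no flip
Dir NE: first cell '.' (not opp) -> no flip
Dir W: opp run (1,3) (1,2) (1,1), next='.' -> no flip
Dir E: first cell '.' (not opp) -> no flip
Dir SW: opp run (2,3) capped by B -> flip
Dir S: first cell '.' (not opp) -> no flip
Dir SE: first cell '.' (not opp) -> no flip
All flips: (2,3)

Answer: ......
.WWWB.
.BBB..
..BW..
......
......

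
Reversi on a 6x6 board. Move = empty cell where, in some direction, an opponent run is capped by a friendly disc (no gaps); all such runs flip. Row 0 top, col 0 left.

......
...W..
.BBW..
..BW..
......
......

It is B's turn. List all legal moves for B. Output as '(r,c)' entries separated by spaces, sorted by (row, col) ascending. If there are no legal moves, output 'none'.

(0,2): no bracket -> illegal
(0,3): no bracket -> illegal
(0,4): flips 1 -> legal
(1,2): no bracket -> illegal
(1,4): flips 1 -> legal
(2,4): flips 1 -> legal
(3,4): flips 1 -> legal
(4,2): no bracket -> illegal
(4,3): no bracket -> illegal
(4,4): flips 1 -> legal

Answer: (0,4) (1,4) (2,4) (3,4) (4,4)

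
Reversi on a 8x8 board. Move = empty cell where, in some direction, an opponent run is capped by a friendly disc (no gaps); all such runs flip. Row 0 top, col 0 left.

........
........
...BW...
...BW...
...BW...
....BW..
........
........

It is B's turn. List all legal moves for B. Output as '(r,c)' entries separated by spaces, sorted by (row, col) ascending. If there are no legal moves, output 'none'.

Answer: (1,4) (1,5) (2,5) (3,5) (4,5) (5,6) (6,6)

Derivation:
(1,3): no bracket -> illegal
(1,4): flips 3 -> legal
(1,5): flips 1 -> legal
(2,5): flips 2 -> legal
(3,5): flips 1 -> legal
(4,5): flips 2 -> legal
(4,6): no bracket -> illegal
(5,3): no bracket -> illegal
(5,6): flips 1 -> legal
(6,4): no bracket -> illegal
(6,5): no bracket -> illegal
(6,6): flips 2 -> legal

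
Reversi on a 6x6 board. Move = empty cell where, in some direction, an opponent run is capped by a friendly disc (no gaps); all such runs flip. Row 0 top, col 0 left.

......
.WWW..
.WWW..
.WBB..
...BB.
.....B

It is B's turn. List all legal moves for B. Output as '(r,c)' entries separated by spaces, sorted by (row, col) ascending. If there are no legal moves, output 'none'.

(0,0): flips 2 -> legal
(0,1): no bracket -> illegal
(0,2): flips 2 -> legal
(0,3): flips 2 -> legal
(0,4): no bracket -> illegal
(1,0): flips 1 -> legal
(1,4): flips 1 -> legal
(2,0): no bracket -> illegal
(2,4): no bracket -> illegal
(3,0): flips 1 -> legal
(3,4): no bracket -> illegal
(4,0): no bracket -> illegal
(4,1): no bracket -> illegal
(4,2): no bracket -> illegal

Answer: (0,0) (0,2) (0,3) (1,0) (1,4) (3,0)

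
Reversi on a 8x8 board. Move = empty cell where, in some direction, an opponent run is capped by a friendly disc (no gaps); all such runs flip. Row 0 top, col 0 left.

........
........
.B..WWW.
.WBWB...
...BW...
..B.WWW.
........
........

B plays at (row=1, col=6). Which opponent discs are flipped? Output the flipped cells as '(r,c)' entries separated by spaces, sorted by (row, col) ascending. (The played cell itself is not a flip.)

Dir NW: first cell '.' (not opp) -> no flip
Dir N: first cell '.' (not opp) -> no flip
Dir NE: first cell '.' (not opp) -> no flip
Dir W: first cell '.' (not opp) -> no flip
Dir E: first cell '.' (not opp) -> no flip
Dir SW: opp run (2,5) capped by B -> flip
Dir S: opp run (2,6), next='.' -> no flip
Dir SE: first cell '.' (not opp) -> no flip

Answer: (2,5)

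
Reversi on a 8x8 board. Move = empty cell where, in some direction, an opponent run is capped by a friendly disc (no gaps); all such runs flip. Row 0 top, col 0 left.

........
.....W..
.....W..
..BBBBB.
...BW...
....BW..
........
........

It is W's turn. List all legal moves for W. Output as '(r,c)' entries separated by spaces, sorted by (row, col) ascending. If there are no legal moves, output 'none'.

(2,1): no bracket -> illegal
(2,2): flips 1 -> legal
(2,3): no bracket -> illegal
(2,4): flips 1 -> legal
(2,6): flips 1 -> legal
(2,7): no bracket -> illegal
(3,1): no bracket -> illegal
(3,7): no bracket -> illegal
(4,1): no bracket -> illegal
(4,2): flips 1 -> legal
(4,5): flips 1 -> legal
(4,6): no bracket -> illegal
(4,7): flips 1 -> legal
(5,2): flips 2 -> legal
(5,3): flips 1 -> legal
(6,3): no bracket -> illegal
(6,4): flips 1 -> legal
(6,5): no bracket -> illegal

Answer: (2,2) (2,4) (2,6) (4,2) (4,5) (4,7) (5,2) (5,3) (6,4)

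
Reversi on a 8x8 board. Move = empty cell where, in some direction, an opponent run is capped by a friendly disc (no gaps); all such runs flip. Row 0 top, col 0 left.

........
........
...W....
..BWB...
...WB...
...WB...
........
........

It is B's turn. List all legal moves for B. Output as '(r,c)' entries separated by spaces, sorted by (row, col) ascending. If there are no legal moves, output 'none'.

(1,2): flips 1 -> legal
(1,3): no bracket -> illegal
(1,4): flips 1 -> legal
(2,2): flips 1 -> legal
(2,4): no bracket -> illegal
(4,2): flips 1 -> legal
(5,2): flips 2 -> legal
(6,2): flips 1 -> legal
(6,3): no bracket -> illegal
(6,4): no bracket -> illegal

Answer: (1,2) (1,4) (2,2) (4,2) (5,2) (6,2)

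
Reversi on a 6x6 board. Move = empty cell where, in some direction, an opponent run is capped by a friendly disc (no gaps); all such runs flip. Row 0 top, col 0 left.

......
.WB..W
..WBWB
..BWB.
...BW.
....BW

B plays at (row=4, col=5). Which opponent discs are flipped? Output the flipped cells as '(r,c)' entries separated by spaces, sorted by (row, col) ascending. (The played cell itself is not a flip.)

Dir NW: first cell 'B' (not opp) -> no flip
Dir N: first cell '.' (not opp) -> no flip
Dir NE: edge -> no flip
Dir W: opp run (4,4) capped by B -> flip
Dir E: edge -> no flip
Dir SW: first cell 'B' (not opp) -> no flip
Dir S: opp run (5,5), next=edge -> no flip
Dir SE: edge -> no flip

Answer: (4,4)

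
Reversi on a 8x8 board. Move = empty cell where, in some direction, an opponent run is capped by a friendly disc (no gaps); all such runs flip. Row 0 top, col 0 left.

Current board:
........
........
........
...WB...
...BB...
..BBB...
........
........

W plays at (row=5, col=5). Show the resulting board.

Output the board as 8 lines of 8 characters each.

Answer: ........
........
........
...WB...
...BW...
..BBBW..
........
........

Derivation:
Place W at (5,5); scan 8 dirs for brackets.
Dir NW: opp run (4,4) capped by W -> flip
Dir N: first cell '.' (not opp) -> no flip
Dir NE: first cell '.' (not opp) -> no flip
Dir W: opp run (5,4) (5,3) (5,2), next='.' -> no flip
Dir E: first cell '.' (not opp) -> no flip
Dir SW: first cell '.' (not opp) -> no flip
Dir S: first cell '.' (not opp) -> no flip
Dir SE: first cell '.' (not opp) -> no flip
All flips: (4,4)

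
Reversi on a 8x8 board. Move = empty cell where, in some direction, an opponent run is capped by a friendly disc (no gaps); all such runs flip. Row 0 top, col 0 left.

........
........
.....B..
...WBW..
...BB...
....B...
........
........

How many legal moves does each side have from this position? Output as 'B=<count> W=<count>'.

-- B to move --
(2,2): flips 1 -> legal
(2,3): flips 1 -> legal
(2,4): no bracket -> illegal
(2,6): flips 1 -> legal
(3,2): flips 1 -> legal
(3,6): flips 1 -> legal
(4,2): no bracket -> illegal
(4,5): flips 1 -> legal
(4,6): no bracket -> illegal
B mobility = 6
-- W to move --
(1,4): no bracket -> illegal
(1,5): flips 1 -> legal
(1,6): no bracket -> illegal
(2,3): no bracket -> illegal
(2,4): no bracket -> illegal
(2,6): no bracket -> illegal
(3,2): no bracket -> illegal
(3,6): no bracket -> illegal
(4,2): no bracket -> illegal
(4,5): no bracket -> illegal
(5,2): no bracket -> illegal
(5,3): flips 2 -> legal
(5,5): flips 1 -> legal
(6,3): no bracket -> illegal
(6,4): no bracket -> illegal
(6,5): no bracket -> illegal
W mobility = 3

Answer: B=6 W=3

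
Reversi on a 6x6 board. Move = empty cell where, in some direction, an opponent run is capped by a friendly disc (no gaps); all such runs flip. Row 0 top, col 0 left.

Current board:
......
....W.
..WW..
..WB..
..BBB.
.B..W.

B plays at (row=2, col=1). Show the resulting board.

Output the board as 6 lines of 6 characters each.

Answer: ......
....W.
.BWW..
..BB..
..BBB.
.B..W.

Derivation:
Place B at (2,1); scan 8 dirs for brackets.
Dir NW: first cell '.' (not opp) -> no flip
Dir N: first cell '.' (not opp) -> no flip
Dir NE: first cell '.' (not opp) -> no flip
Dir W: first cell '.' (not opp) -> no flip
Dir E: opp run (2,2) (2,3), next='.' -> no flip
Dir SW: first cell '.' (not opp) -> no flip
Dir S: first cell '.' (not opp) -> no flip
Dir SE: opp run (3,2) capped by B -> flip
All flips: (3,2)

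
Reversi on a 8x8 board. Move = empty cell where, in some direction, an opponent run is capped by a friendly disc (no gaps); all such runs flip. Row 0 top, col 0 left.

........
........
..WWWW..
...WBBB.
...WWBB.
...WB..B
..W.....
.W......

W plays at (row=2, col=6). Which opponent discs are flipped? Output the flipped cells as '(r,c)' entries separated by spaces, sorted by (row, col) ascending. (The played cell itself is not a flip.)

Answer: (3,5)

Derivation:
Dir NW: first cell '.' (not opp) -> no flip
Dir N: first cell '.' (not opp) -> no flip
Dir NE: first cell '.' (not opp) -> no flip
Dir W: first cell 'W' (not opp) -> no flip
Dir E: first cell '.' (not opp) -> no flip
Dir SW: opp run (3,5) capped by W -> flip
Dir S: opp run (3,6) (4,6), next='.' -> no flip
Dir SE: first cell '.' (not opp) -> no flip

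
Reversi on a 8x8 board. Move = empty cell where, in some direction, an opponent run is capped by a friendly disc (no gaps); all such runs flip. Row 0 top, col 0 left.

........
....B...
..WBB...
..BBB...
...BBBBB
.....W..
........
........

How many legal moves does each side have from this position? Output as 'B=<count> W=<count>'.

Answer: B=6 W=4

Derivation:
-- B to move --
(1,1): flips 1 -> legal
(1,2): flips 1 -> legal
(1,3): no bracket -> illegal
(2,1): flips 1 -> legal
(3,1): no bracket -> illegal
(5,4): no bracket -> illegal
(5,6): no bracket -> illegal
(6,4): flips 1 -> legal
(6,5): flips 1 -> legal
(6,6): flips 1 -> legal
B mobility = 6
-- W to move --
(0,3): no bracket -> illegal
(0,4): no bracket -> illegal
(0,5): no bracket -> illegal
(1,2): no bracket -> illegal
(1,3): no bracket -> illegal
(1,5): no bracket -> illegal
(2,1): no bracket -> illegal
(2,5): flips 2 -> legal
(3,1): no bracket -> illegal
(3,5): flips 1 -> legal
(3,6): no bracket -> illegal
(3,7): flips 1 -> legal
(4,1): no bracket -> illegal
(4,2): flips 1 -> legal
(5,2): no bracket -> illegal
(5,3): no bracket -> illegal
(5,4): no bracket -> illegal
(5,6): no bracket -> illegal
(5,7): no bracket -> illegal
W mobility = 4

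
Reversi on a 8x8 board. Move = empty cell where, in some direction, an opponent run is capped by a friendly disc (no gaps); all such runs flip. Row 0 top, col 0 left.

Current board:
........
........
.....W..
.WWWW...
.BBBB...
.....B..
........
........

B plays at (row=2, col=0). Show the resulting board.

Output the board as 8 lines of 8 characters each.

Answer: ........
........
B....W..
.BWWW...
.BBBB...
.....B..
........
........

Derivation:
Place B at (2,0); scan 8 dirs for brackets.
Dir NW: edge -> no flip
Dir N: first cell '.' (not opp) -> no flip
Dir NE: first cell '.' (not opp) -> no flip
Dir W: edge -> no flip
Dir E: first cell '.' (not opp) -> no flip
Dir SW: edge -> no flip
Dir S: first cell '.' (not opp) -> no flip
Dir SE: opp run (3,1) capped by B -> flip
All flips: (3,1)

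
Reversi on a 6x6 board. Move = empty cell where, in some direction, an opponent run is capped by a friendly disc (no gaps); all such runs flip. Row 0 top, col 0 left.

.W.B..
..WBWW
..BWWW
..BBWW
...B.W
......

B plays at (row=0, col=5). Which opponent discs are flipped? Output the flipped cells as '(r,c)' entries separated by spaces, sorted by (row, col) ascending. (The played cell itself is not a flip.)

Dir NW: edge -> no flip
Dir N: edge -> no flip
Dir NE: edge -> no flip
Dir W: first cell '.' (not opp) -> no flip
Dir E: edge -> no flip
Dir SW: opp run (1,4) (2,3) capped by B -> flip
Dir S: opp run (1,5) (2,5) (3,5) (4,5), next='.' -> no flip
Dir SE: edge -> no flip

Answer: (1,4) (2,3)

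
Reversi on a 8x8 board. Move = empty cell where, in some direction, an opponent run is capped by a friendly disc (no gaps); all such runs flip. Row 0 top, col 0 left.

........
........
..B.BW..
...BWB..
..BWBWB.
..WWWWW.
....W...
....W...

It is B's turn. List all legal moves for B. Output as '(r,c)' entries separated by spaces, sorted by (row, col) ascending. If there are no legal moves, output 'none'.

Answer: (1,5) (2,6) (6,2) (6,3) (6,5) (6,6) (7,3) (7,5)

Derivation:
(1,4): no bracket -> illegal
(1,5): flips 1 -> legal
(1,6): no bracket -> illegal
(2,3): no bracket -> illegal
(2,6): flips 1 -> legal
(3,2): no bracket -> illegal
(3,6): no bracket -> illegal
(4,1): no bracket -> illegal
(4,7): no bracket -> illegal
(5,1): no bracket -> illegal
(5,7): no bracket -> illegal
(6,1): no bracket -> illegal
(6,2): flips 2 -> legal
(6,3): flips 2 -> legal
(6,5): flips 2 -> legal
(6,6): flips 2 -> legal
(6,7): no bracket -> illegal
(7,3): flips 2 -> legal
(7,5): flips 2 -> legal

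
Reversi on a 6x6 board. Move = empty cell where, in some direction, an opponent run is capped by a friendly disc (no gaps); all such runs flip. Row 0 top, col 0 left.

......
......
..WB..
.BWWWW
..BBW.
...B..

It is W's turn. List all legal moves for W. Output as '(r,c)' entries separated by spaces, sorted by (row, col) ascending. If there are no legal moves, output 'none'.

Answer: (1,2) (1,3) (1,4) (2,4) (3,0) (4,0) (4,1) (5,1) (5,2) (5,4)

Derivation:
(1,2): flips 1 -> legal
(1,3): flips 1 -> legal
(1,4): flips 1 -> legal
(2,0): no bracket -> illegal
(2,1): no bracket -> illegal
(2,4): flips 1 -> legal
(3,0): flips 1 -> legal
(4,0): flips 1 -> legal
(4,1): flips 2 -> legal
(5,1): flips 1 -> legal
(5,2): flips 2 -> legal
(5,4): flips 1 -> legal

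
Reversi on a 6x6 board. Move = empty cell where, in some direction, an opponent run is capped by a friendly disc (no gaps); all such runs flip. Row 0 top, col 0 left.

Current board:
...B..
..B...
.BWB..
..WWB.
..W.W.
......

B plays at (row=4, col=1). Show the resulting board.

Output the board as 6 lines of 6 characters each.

Place B at (4,1); scan 8 dirs for brackets.
Dir NW: first cell '.' (not opp) -> no flip
Dir N: first cell '.' (not opp) -> no flip
Dir NE: opp run (3,2) capped by B -> flip
Dir W: first cell '.' (not opp) -> no flip
Dir E: opp run (4,2), next='.' -> no flip
Dir SW: first cell '.' (not opp) -> no flip
Dir S: first cell '.' (not opp) -> no flip
Dir SE: first cell '.' (not opp) -> no flip
All flips: (3,2)

Answer: ...B..
..B...
.BWB..
..BWB.
.BW.W.
......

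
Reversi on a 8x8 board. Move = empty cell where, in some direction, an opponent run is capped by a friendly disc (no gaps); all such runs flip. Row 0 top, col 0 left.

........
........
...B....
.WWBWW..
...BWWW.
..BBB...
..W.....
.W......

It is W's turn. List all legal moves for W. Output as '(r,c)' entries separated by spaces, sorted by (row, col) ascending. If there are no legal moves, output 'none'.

(1,2): flips 1 -> legal
(1,3): no bracket -> illegal
(1,4): flips 1 -> legal
(2,2): flips 1 -> legal
(2,4): no bracket -> illegal
(4,1): no bracket -> illegal
(4,2): flips 2 -> legal
(5,1): no bracket -> illegal
(5,5): no bracket -> illegal
(6,1): flips 2 -> legal
(6,3): flips 1 -> legal
(6,4): flips 1 -> legal
(6,5): flips 2 -> legal

Answer: (1,2) (1,4) (2,2) (4,2) (6,1) (6,3) (6,4) (6,5)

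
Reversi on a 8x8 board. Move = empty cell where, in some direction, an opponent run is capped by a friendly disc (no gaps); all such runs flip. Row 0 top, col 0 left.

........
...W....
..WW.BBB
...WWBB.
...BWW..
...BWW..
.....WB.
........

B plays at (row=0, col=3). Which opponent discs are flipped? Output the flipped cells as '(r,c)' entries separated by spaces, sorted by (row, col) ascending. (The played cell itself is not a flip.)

Answer: (1,3) (2,3) (3,3)

Derivation:
Dir NW: edge -> no flip
Dir N: edge -> no flip
Dir NE: edge -> no flip
Dir W: first cell '.' (not opp) -> no flip
Dir E: first cell '.' (not opp) -> no flip
Dir SW: first cell '.' (not opp) -> no flip
Dir S: opp run (1,3) (2,3) (3,3) capped by B -> flip
Dir SE: first cell '.' (not opp) -> no flip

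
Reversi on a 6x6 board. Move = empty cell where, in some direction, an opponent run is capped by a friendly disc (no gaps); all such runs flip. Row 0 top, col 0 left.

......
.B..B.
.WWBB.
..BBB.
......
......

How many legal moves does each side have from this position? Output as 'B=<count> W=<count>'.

-- B to move --
(1,0): flips 1 -> legal
(1,2): flips 1 -> legal
(1,3): no bracket -> illegal
(2,0): flips 2 -> legal
(3,0): no bracket -> illegal
(3,1): flips 1 -> legal
B mobility = 4
-- W to move --
(0,0): flips 1 -> legal
(0,1): flips 1 -> legal
(0,2): no bracket -> illegal
(0,3): no bracket -> illegal
(0,4): no bracket -> illegal
(0,5): no bracket -> illegal
(1,0): no bracket -> illegal
(1,2): no bracket -> illegal
(1,3): no bracket -> illegal
(1,5): no bracket -> illegal
(2,0): no bracket -> illegal
(2,5): flips 2 -> legal
(3,1): no bracket -> illegal
(3,5): no bracket -> illegal
(4,1): no bracket -> illegal
(4,2): flips 1 -> legal
(4,3): flips 1 -> legal
(4,4): flips 1 -> legal
(4,5): no bracket -> illegal
W mobility = 6

Answer: B=4 W=6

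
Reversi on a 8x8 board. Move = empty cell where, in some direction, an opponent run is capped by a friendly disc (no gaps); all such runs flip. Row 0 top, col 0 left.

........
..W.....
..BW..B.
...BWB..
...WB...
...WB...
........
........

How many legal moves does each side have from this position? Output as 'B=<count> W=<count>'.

-- B to move --
(0,1): no bracket -> illegal
(0,2): flips 1 -> legal
(0,3): no bracket -> illegal
(1,1): no bracket -> illegal
(1,3): flips 1 -> legal
(1,4): no bracket -> illegal
(2,1): no bracket -> illegal
(2,4): flips 2 -> legal
(2,5): no bracket -> illegal
(3,2): flips 1 -> legal
(4,2): flips 1 -> legal
(4,5): no bracket -> illegal
(5,2): flips 1 -> legal
(6,2): flips 1 -> legal
(6,3): flips 2 -> legal
(6,4): no bracket -> illegal
B mobility = 8
-- W to move --
(1,1): no bracket -> illegal
(1,3): no bracket -> illegal
(1,5): no bracket -> illegal
(1,6): no bracket -> illegal
(1,7): flips 3 -> legal
(2,1): flips 1 -> legal
(2,4): no bracket -> illegal
(2,5): no bracket -> illegal
(2,7): no bracket -> illegal
(3,1): no bracket -> illegal
(3,2): flips 2 -> legal
(3,6): flips 1 -> legal
(3,7): no bracket -> illegal
(4,2): no bracket -> illegal
(4,5): flips 1 -> legal
(4,6): no bracket -> illegal
(5,5): flips 1 -> legal
(6,3): no bracket -> illegal
(6,4): flips 2 -> legal
(6,5): flips 1 -> legal
W mobility = 8

Answer: B=8 W=8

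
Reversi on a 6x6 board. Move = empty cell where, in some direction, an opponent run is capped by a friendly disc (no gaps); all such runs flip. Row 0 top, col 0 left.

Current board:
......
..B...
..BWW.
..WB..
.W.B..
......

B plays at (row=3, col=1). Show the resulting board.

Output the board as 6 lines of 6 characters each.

Answer: ......
..B...
..BWW.
.BBB..
.W.B..
......

Derivation:
Place B at (3,1); scan 8 dirs for brackets.
Dir NW: first cell '.' (not opp) -> no flip
Dir N: first cell '.' (not opp) -> no flip
Dir NE: first cell 'B' (not opp) -> no flip
Dir W: first cell '.' (not opp) -> no flip
Dir E: opp run (3,2) capped by B -> flip
Dir SW: first cell '.' (not opp) -> no flip
Dir S: opp run (4,1), next='.' -> no flip
Dir SE: first cell '.' (not opp) -> no flip
All flips: (3,2)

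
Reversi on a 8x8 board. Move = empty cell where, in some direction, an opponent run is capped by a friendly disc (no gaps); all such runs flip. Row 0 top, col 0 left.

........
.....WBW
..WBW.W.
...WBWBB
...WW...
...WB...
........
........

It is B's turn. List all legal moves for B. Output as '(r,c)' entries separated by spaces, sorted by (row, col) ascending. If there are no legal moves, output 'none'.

(0,4): flips 2 -> legal
(0,5): no bracket -> illegal
(0,6): no bracket -> illegal
(0,7): no bracket -> illegal
(1,1): no bracket -> illegal
(1,2): no bracket -> illegal
(1,3): no bracket -> illegal
(1,4): flips 2 -> legal
(2,1): flips 1 -> legal
(2,5): flips 1 -> legal
(2,7): no bracket -> illegal
(3,1): no bracket -> illegal
(3,2): flips 2 -> legal
(4,2): no bracket -> illegal
(4,5): no bracket -> illegal
(4,6): no bracket -> illegal
(5,2): flips 2 -> legal
(5,5): no bracket -> illegal
(6,2): no bracket -> illegal
(6,3): flips 3 -> legal
(6,4): no bracket -> illegal

Answer: (0,4) (1,4) (2,1) (2,5) (3,2) (5,2) (6,3)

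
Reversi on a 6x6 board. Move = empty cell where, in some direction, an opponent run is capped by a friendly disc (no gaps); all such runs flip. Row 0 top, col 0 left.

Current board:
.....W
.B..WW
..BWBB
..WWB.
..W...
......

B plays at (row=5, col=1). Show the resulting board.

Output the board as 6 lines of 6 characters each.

Place B at (5,1); scan 8 dirs for brackets.
Dir NW: first cell '.' (not opp) -> no flip
Dir N: first cell '.' (not opp) -> no flip
Dir NE: opp run (4,2) (3,3) capped by B -> flip
Dir W: first cell '.' (not opp) -> no flip
Dir E: first cell '.' (not opp) -> no flip
Dir SW: edge -> no flip
Dir S: edge -> no flip
Dir SE: edge -> no flip
All flips: (3,3) (4,2)

Answer: .....W
.B..WW
..BWBB
..WBB.
..B...
.B....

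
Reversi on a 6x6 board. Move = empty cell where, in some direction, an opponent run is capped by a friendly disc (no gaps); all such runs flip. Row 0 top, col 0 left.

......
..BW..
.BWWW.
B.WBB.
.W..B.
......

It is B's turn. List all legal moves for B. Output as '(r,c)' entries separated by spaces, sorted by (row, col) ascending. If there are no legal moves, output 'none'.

Answer: (0,3) (1,1) (1,4) (1,5) (2,5) (3,1) (4,2) (4,3) (5,2)

Derivation:
(0,2): no bracket -> illegal
(0,3): flips 2 -> legal
(0,4): no bracket -> illegal
(1,1): flips 1 -> legal
(1,4): flips 2 -> legal
(1,5): flips 1 -> legal
(2,5): flips 3 -> legal
(3,1): flips 1 -> legal
(3,5): no bracket -> illegal
(4,0): no bracket -> illegal
(4,2): flips 2 -> legal
(4,3): flips 1 -> legal
(5,0): no bracket -> illegal
(5,1): no bracket -> illegal
(5,2): flips 1 -> legal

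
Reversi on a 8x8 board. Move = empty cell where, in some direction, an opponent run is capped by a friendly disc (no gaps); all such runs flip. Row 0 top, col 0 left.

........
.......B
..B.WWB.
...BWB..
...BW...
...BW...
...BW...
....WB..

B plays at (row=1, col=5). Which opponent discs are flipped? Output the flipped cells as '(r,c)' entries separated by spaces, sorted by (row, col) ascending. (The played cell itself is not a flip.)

Dir NW: first cell '.' (not opp) -> no flip
Dir N: first cell '.' (not opp) -> no flip
Dir NE: first cell '.' (not opp) -> no flip
Dir W: first cell '.' (not opp) -> no flip
Dir E: first cell '.' (not opp) -> no flip
Dir SW: opp run (2,4) capped by B -> flip
Dir S: opp run (2,5) capped by B -> flip
Dir SE: first cell 'B' (not opp) -> no flip

Answer: (2,4) (2,5)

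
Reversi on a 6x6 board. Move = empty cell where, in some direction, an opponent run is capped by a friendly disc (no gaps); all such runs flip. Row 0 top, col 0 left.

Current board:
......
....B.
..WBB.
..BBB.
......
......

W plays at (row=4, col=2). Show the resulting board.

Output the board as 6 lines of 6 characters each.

Answer: ......
....B.
..WBB.
..WBB.
..W...
......

Derivation:
Place W at (4,2); scan 8 dirs for brackets.
Dir NW: first cell '.' (not opp) -> no flip
Dir N: opp run (3,2) capped by W -> flip
Dir NE: opp run (3,3) (2,4), next='.' -> no flip
Dir W: first cell '.' (not opp) -> no flip
Dir E: first cell '.' (not opp) -> no flip
Dir SW: first cell '.' (not opp) -> no flip
Dir S: first cell '.' (not opp) -> no flip
Dir SE: first cell '.' (not opp) -> no flip
All flips: (3,2)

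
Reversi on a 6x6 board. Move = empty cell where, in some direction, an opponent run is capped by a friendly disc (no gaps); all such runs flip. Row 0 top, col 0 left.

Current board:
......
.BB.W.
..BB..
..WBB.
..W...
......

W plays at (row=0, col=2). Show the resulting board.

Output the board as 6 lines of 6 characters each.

Place W at (0,2); scan 8 dirs for brackets.
Dir NW: edge -> no flip
Dir N: edge -> no flip
Dir NE: edge -> no flip
Dir W: first cell '.' (not opp) -> no flip
Dir E: first cell '.' (not opp) -> no flip
Dir SW: opp run (1,1), next='.' -> no flip
Dir S: opp run (1,2) (2,2) capped by W -> flip
Dir SE: first cell '.' (not opp) -> no flip
All flips: (1,2) (2,2)

Answer: ..W...
.BW.W.
..WB..
..WBB.
..W...
......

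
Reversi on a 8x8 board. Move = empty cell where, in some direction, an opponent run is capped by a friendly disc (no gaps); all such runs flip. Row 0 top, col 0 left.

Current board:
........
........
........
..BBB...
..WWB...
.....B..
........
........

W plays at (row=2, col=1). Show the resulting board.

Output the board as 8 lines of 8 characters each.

Answer: ........
........
.W......
..WBB...
..WWB...
.....B..
........
........

Derivation:
Place W at (2,1); scan 8 dirs for brackets.
Dir NW: first cell '.' (not opp) -> no flip
Dir N: first cell '.' (not opp) -> no flip
Dir NE: first cell '.' (not opp) -> no flip
Dir W: first cell '.' (not opp) -> no flip
Dir E: first cell '.' (not opp) -> no flip
Dir SW: first cell '.' (not opp) -> no flip
Dir S: first cell '.' (not opp) -> no flip
Dir SE: opp run (3,2) capped by W -> flip
All flips: (3,2)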